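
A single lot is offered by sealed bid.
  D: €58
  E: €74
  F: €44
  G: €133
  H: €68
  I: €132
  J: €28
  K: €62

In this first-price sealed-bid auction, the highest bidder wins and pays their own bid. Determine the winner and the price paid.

Rule: the highest bidder wins and pays their own bid.
Bids ranked: 133 (G) > 132 (I) > 74 (E) > 68 (H) > 62 (K) > 58 (D) > …
G is highest → pays own bid, €133.

G pays €133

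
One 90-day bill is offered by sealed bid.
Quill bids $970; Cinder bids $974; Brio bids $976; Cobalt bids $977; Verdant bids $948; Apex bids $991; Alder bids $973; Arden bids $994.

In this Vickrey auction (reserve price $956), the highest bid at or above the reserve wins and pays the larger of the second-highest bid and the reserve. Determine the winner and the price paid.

Rule: the highest bid at or above the reserve wins and pays the larger of the second-highest bid and the reserve.
Bids ranked: 994 (Arden) > 991 (Apex) > 977 (Cobalt) > 976 (Brio) > 974 (Cinder) > 973 (Alder) > …
Arden has the top bid at or above the reserve ($994).
max(second-highest $991, reserve $956) = $991; the reserve does not bind.

Arden pays $991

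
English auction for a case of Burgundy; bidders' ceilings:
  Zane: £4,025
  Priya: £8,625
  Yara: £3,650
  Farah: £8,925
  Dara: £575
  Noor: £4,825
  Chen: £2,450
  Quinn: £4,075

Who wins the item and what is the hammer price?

Ascending (English) auction: the price rises until one bidder remains; the winner pays the price at which the last rival dropped out.
Limits in order: 8,925 (Farah) > 8,625 (Priya) > 4,825 (Noor) > 4,075 (Quinn) > 4,025 (Zane) > 3,650 (Yara) > …
Bidding ends when Priya exits at £8,625; Farah takes it.

Farah wins at £8,625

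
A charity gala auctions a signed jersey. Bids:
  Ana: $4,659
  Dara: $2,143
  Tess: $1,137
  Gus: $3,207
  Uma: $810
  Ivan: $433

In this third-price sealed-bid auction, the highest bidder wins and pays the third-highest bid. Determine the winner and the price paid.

Ana pays $2,143

Bids ranked: 4,659 (Ana) > 3,207 (Gus) > 2,143 (Dara) > 1,137 (Tess) > 810 (Uma) > 433 (Ivan)
Ana wins; payment is bid #3 in the ranking = $2,143.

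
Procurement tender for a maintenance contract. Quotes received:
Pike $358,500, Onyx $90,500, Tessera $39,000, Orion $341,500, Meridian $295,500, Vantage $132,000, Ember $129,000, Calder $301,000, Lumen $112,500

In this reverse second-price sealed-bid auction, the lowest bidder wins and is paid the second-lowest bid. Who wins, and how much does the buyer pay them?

Sorting bids: 39,000 (Tessera) < 90,500 (Onyx) < 112,500 (Lumen) < 129,000 (Ember) < 132,000 (Vantage) < 295,500 (Meridian) < …
Tessera is lowest; is paid the second-lowest bid, $90,500.

Tessera is paid $90,500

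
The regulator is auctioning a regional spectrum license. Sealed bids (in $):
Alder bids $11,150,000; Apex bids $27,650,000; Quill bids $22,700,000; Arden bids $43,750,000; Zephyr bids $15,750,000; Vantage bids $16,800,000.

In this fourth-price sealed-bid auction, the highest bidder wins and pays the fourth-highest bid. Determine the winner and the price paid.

Fourth-price sealed-bid auction: the highest bidder wins and pays the fourth-highest bid.
Bids in order: 43,750,000 (Arden) > 27,650,000 (Apex) > 22,700,000 (Quill) > 16,800,000 (Vantage) > 15,750,000 (Zephyr) > 11,150,000 (Alder)
Arden is highest; pays the fourth-highest bid, $16,800,000.

Arden pays $16,800,000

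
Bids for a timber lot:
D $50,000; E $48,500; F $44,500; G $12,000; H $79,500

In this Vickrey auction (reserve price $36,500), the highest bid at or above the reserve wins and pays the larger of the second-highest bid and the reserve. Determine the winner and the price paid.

H pays $50,000

Rule: the highest bid at or above the reserve wins and pays the larger of the second-highest bid and the reserve.
Bids in order: 79,500 (H) > 50,000 (D) > 48,500 (E) > 44,500 (F) > 12,000 (G)
Highest eligible bid: H at $79,500.
Second-highest bid $50,000 exceeds the reserve $36,500 → payment $50,000.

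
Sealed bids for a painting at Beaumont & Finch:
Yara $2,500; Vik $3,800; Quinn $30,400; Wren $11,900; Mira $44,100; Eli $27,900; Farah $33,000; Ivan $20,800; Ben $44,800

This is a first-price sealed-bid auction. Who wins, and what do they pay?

Ben pays $44,800

First-price sealed-bid auction: the highest bidder wins and pays their own bid.
Sorting bids: 44,800 (Ben) > 44,100 (Mira) > 33,000 (Farah) > 30,400 (Quinn) > 27,900 (Eli) > 20,800 (Ivan) > …
Ben has the highest bid and pays exactly that: $44,800.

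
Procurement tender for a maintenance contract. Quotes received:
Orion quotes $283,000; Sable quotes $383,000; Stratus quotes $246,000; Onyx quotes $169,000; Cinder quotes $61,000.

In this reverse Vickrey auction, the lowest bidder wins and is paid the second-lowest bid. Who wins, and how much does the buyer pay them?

Cinder is paid $169,000

Reverse Vickrey auction: the lowest bidder wins and is paid the second-lowest bid.
Bids in order: 61,000 (Cinder) < 169,000 (Onyx) < 246,000 (Stratus) < 283,000 (Orion) < 383,000 (Sable)
Cinder wins with the lowest bid; price is set by the runner-up at $169,000.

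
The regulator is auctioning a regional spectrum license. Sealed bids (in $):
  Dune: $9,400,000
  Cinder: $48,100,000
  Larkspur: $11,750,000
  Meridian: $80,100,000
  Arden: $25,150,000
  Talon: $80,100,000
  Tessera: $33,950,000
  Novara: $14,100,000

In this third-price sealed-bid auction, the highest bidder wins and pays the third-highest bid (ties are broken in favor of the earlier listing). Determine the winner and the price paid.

Sorting bids: 80,100,000 (Meridian) > 80,100,000 (Talon) > 48,100,000 (Cinder) > 33,950,000 (Tessera) > 25,150,000 (Arden) > 14,100,000 (Novara) > …
Tie at $80,100,000 → Meridian wins by tie-break.
Meridian wins; payment is bid #3 in the ranking = $48,100,000.

Meridian pays $48,100,000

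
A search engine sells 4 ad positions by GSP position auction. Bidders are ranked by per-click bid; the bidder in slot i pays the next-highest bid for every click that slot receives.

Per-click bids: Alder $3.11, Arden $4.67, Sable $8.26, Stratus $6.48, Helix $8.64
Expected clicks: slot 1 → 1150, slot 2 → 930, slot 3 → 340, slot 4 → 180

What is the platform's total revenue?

Ranked by bid: $8.64 (Helix) > $8.26 (Sable) > $6.48 (Stratus) > $4.67 (Arden) > $3.11 (Alder)
Slot 1: Helix pays $8.26 × 1150 = $9499.00
Slot 2: Sable pays $6.48 × 930 = $6026.40
Slot 3: Stratus pays $4.67 × 340 = $1587.80
Slot 4: Arden pays $3.11 × 180 = $559.80
Total = $17673.00

Total revenue: $17673.00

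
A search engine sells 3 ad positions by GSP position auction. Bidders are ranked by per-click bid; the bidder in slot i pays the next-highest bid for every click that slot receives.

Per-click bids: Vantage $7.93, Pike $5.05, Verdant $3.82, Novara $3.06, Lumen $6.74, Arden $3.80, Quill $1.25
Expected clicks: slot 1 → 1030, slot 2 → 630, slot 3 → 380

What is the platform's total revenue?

Ranked by bid: $7.93 (Vantage) > $6.74 (Lumen) > $5.05 (Pike) > $3.82 (Verdant) > …
Slot 1: Vantage pays $6.74 × 1030 = $6942.20
Slot 2: Lumen pays $5.05 × 630 = $3181.50
Slot 3: Pike pays $3.82 × 380 = $1451.60
Total = $11575.30

Total revenue: $11575.30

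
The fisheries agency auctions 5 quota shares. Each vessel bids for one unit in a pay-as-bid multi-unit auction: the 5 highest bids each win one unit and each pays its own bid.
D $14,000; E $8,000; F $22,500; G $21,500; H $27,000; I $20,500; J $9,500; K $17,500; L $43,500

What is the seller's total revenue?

Bids ranked high→low: 43,500 (L), 27,000 (H), 22,500 (F), 21,500 (G), 20,500 (I), 17,500 (K), 14,000 (D), …
Winners (5 units): L, H, F, G, I.
Total revenue = 43,500 + 27,000 + 22,500 + 21,500 + 20,500 = $135,000.

Total revenue: $135,000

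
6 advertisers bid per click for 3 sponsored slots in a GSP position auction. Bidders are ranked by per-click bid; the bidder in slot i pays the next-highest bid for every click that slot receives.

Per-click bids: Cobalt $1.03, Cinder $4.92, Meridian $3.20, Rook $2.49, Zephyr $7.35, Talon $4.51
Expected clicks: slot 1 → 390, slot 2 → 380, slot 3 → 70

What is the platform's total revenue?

Ranked by bid: $7.35 (Zephyr) > $4.92 (Cinder) > $4.51 (Talon) > $3.20 (Meridian) > …
Slot 1: Zephyr pays $4.92 × 390 = $1918.80
Slot 2: Cinder pays $4.51 × 380 = $1713.80
Slot 3: Talon pays $3.20 × 70 = $224.00
Total = $3856.60

Total revenue: $3856.60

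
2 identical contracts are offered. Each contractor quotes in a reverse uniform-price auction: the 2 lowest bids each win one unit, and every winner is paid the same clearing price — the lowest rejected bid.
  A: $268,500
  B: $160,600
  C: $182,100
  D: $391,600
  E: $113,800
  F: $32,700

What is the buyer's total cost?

Total cost: $321,200

Ordering the bids: 32,700 (F), 113,800 (E), 160,600 (B), 182,100 (C), …
Winners (2 units): F, E.
Lowest unsuccessful bid: $160,600 → clearing price.
Total cost = 2 × $160,600 = $321,200.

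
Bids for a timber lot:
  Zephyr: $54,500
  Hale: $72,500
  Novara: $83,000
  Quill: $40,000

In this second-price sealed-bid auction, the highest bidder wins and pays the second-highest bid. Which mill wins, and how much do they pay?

Second-price sealed-bid auction: the highest bidder wins and pays the second-highest bid.
Sorting bids: 83,000 (Novara) > 72,500 (Hale) > 54,500 (Zephyr) > 40,000 (Quill)
Novara is highest; pays the second-highest bid, $72,500.

Novara pays $72,500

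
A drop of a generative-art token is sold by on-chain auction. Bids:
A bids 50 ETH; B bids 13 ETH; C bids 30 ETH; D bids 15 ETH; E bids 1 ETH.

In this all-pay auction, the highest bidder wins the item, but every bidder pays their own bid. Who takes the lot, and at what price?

A pays 50 ETH

Bids in order: 50 (A) > 30 (C) > 15 (D) > 13 (B) > 1 (E)
A wins with the top bid; all bids are sunk regardless.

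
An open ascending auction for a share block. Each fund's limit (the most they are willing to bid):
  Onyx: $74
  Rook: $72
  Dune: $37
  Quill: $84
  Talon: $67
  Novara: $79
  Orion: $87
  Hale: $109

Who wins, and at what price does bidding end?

Limits ranked: 109 (Hale) > 87 (Orion) > 84 (Quill) > 79 (Novara) > 74 (Onyx) > 72 (Rook) > …
Once the price passes $87, only Hale is left; the hammer falls at Orion's limit of $87.

Hale wins at $87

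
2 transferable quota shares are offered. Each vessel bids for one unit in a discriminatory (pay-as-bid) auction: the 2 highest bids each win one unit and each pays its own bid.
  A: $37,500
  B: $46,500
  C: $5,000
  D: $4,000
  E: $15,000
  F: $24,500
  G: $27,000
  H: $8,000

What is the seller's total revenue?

Ordering the bids: 46,500 (B), 37,500 (A), 27,000 (G), 24,500 (F), …
Winners (2 units): B, A.
Total revenue = 46,500 + 37,500 = $84,000.

Total revenue: $84,000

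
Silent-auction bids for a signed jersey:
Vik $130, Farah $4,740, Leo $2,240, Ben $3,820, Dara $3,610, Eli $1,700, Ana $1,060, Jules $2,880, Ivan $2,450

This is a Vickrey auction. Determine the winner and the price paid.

Vickrey auction: the highest bidder wins and pays the second-highest bid.
Sorting bids: 4,740 (Farah) > 3,820 (Ben) > 3,610 (Dara) > 2,880 (Jules) > 2,450 (Ivan) > 2,240 (Leo) > …
Farah is highest; pays the second-highest bid, $3,820.

Farah pays $3,820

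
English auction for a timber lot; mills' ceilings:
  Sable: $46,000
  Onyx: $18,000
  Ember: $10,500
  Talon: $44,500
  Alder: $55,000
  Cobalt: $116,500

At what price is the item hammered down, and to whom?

Cobalt wins at $55,000

Rule: the price rises until one bidder remains; the winner pays the price at which the last rival dropped out.
Limits in order: 116,500 (Cobalt) > 55,000 (Alder) > 46,000 (Sable) > 44,500 (Talon) > 18,000 (Onyx) > 10,500 (Ember)
Bidding ends when Alder exits at $55,000; Cobalt takes it.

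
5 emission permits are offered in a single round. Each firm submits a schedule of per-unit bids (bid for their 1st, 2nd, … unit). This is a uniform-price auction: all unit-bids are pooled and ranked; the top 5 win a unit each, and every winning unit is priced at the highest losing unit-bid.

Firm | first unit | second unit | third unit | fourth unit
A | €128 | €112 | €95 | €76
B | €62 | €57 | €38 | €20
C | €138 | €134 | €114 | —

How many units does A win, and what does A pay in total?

A: 2 units, pays €190

All unit-bids, highest first — top 5: 138 (C-1), 134 (C-2), 128 (A-1), 114 (C-3), 112 (A-2)
First bid not allocated: €95.
A wins 2 unit(s) at €95 each.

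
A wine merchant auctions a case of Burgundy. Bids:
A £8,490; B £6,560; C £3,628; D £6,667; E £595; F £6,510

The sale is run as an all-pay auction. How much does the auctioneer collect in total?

Bids ranked: 8,490 (A) > 6,667 (D) > 6,560 (B) > 6,510 (F) > 3,628 (C) > 595 (E)
A wins with the top bid; all bids are sunk regardless.
Every bidder forfeits their bid regardless of winning.
Revenue = 8,490 + 6,560 + 3,628 + 6,667 + 595 + 6,510 = £32,450.

Total revenue: £32,450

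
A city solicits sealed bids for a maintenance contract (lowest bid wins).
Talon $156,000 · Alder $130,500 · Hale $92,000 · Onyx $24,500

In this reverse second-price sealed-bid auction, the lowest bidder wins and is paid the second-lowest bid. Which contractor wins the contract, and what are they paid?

Onyx is paid $92,000

Rule: the lowest bidder wins and is paid the second-lowest bid.
Bids in order: 24,500 (Onyx) < 92,000 (Hale) < 130,500 (Alder) < 156,000 (Talon)
Second-price: Onyx is paid Hale's bid of $92,000.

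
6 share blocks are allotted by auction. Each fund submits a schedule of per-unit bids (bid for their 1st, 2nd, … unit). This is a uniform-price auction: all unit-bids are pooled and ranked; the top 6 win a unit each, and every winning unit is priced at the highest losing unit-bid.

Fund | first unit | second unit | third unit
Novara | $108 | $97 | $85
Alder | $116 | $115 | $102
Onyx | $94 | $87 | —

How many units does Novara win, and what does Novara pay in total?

Pooled unit-bids ranked (top 6): 116 (Alder-1), 115 (Alder-2), 108 (Novara-1), 102 (Alder-3), 97 (Novara-2), 94 (Onyx-1)
The (k+1)-th unit-bid is $87.
Novara wins 2 unit(s) at $87 each.

Novara: 2 units, pays $174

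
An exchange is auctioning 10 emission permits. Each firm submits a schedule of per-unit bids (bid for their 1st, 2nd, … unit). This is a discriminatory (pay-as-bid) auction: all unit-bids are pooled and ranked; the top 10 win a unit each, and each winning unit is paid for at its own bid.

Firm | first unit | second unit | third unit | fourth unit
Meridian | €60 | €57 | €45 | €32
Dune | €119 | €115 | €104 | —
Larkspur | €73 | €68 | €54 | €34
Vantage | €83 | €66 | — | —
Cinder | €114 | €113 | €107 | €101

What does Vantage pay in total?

Vantage pays €83

All unit-bids, highest first — top 10: 119 (Dune-1), 115 (Dune-2), 114 (Cinder-1), 113 (Cinder-2), 107 (Cinder-3), 104 (Dune-3), 101 (Cinder-4), 83 (Vantage-1), 73 (Larkspur-1), 68 (Larkspur-2)
Next rejected bid: €66 (not a price — pay-as-bid).
Vantage's winning unit-bids: 83 = €83.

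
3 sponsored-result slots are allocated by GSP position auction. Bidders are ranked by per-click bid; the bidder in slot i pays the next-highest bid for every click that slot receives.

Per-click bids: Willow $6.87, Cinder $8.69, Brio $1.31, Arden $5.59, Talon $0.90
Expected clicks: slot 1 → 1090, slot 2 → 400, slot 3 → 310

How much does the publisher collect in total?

Sorting advertisers: $8.69 (Cinder) > $6.87 (Willow) > $5.59 (Arden) > $1.31 (Brio) > …
Slot 1: Cinder pays $6.87 × 1090 = $7488.30
Slot 2: Willow pays $5.59 × 400 = $2236.00
Slot 3: Arden pays $1.31 × 310 = $406.10
Total = $10130.40

Total revenue: $10130.40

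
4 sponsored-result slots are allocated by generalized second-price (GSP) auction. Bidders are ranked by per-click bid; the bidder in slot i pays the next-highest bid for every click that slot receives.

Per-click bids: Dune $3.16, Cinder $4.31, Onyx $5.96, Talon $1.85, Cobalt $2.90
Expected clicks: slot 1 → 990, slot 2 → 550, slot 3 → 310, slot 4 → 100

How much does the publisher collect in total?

Total revenue: $7088.90

Sorting advertisers: $5.96 (Onyx) > $4.31 (Cinder) > $3.16 (Dune) > $2.90 (Cobalt) > $1.85 (Talon)
Slot 1: Onyx pays $4.31 × 990 = $4266.90
Slot 2: Cinder pays $3.16 × 550 = $1738.00
Slot 3: Dune pays $2.90 × 310 = $899.00
Slot 4: Cobalt pays $1.85 × 100 = $185.00
Total = $7088.90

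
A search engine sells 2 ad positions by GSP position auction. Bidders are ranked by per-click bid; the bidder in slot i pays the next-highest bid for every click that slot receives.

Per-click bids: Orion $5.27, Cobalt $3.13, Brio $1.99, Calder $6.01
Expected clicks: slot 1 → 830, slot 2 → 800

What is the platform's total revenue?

Total revenue: $6878.10

Ranked by bid: $6.01 (Calder) > $5.27 (Orion) > $3.13 (Cobalt) > …
Slot 1: Calder pays $5.27 × 830 = $4374.10
Slot 2: Orion pays $3.13 × 800 = $2504.00
Total = $6878.10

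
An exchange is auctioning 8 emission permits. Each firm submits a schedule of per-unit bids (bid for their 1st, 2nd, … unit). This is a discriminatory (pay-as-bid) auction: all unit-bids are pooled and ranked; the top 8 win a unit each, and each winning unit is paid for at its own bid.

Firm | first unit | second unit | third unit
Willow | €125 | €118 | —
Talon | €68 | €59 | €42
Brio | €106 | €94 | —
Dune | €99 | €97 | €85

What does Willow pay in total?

Merging the schedules and taking the best 8: 125 (Willow-1), 118 (Willow-2), 106 (Brio-1), 99 (Dune-1), 97 (Dune-2), 94 (Brio-2), 85 (Dune-3), 68 (Talon-1)
Next rejected bid: €59 (not a price — pay-as-bid).
Willow's winning unit-bids: 125 + 118 = €243.

Willow pays €243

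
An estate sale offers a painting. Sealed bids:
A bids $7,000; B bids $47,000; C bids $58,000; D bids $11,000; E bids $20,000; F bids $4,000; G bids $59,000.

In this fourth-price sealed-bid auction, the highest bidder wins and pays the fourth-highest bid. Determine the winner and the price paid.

G pays $20,000

Fourth-price sealed-bid auction: the highest bidder wins and pays the fourth-highest bid.
Sorting bids: 59,000 (G) > 58,000 (C) > 47,000 (B) > 20,000 (E) > 11,000 (D) > 7,000 (A) > …
G wins; payment is bid #4 in the ranking = $20,000.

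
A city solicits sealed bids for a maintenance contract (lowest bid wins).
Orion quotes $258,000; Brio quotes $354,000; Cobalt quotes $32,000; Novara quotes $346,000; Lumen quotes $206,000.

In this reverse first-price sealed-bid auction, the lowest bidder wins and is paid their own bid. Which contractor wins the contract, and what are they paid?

Cobalt is paid $32,000

Rule: the lowest bidder wins and is paid their own bid.
Bids ranked: 32,000 (Cobalt) < 206,000 (Lumen) < 258,000 (Orion) < 346,000 (Novara) < 354,000 (Brio)
Cobalt is lowest → is paid own bid, $32,000.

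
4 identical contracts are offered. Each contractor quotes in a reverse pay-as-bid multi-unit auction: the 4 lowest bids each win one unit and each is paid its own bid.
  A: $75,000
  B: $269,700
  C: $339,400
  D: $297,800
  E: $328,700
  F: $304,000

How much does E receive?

E is paid $0

Ordering the bids: 75,000 (A), 269,700 (B), 297,800 (D), 304,000 (F), 328,700 (E), 339,400 (C)
The 4 lowest are A, B, D, F.
E does not win → $0.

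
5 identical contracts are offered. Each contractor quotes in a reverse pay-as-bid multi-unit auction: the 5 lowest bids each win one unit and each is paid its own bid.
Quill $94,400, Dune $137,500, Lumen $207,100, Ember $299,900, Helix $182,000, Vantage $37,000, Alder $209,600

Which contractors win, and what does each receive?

Vantage $37,000, Quill $94,400, Dune $137,500, Helix $182,000, Lumen $207,100

Sorting: 37,000 (Vantage), 94,400 (Quill), 137,500 (Dune), 182,000 (Helix), 207,100 (Lumen), 209,600 (Alder), 299,900 (Ember)
Winners (5 units): Vantage, Quill, Dune, Helix, Lumen.
Each winner is paid its own bid: Vantage $37,000, Quill $94,400, Dune $137,500, Helix $182,000, Lumen $207,100.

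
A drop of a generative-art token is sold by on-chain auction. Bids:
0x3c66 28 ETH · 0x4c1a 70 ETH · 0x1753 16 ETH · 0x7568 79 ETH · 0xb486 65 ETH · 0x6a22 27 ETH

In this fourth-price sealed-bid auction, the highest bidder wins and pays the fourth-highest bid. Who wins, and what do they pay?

Bids in order: 79 (0x7568) > 70 (0x4c1a) > 65 (0xb486) > 28 (0x3c66) > 27 (0x6a22) > 16 (0x1753)
0x7568 is highest; pays the fourth-highest bid, 28 ETH.

0x7568 pays 28 ETH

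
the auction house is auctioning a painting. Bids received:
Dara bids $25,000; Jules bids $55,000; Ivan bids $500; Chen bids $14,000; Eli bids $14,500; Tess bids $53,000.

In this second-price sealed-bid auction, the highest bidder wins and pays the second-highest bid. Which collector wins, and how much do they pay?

Bids ranked: 55,000 (Jules) > 53,000 (Tess) > 25,000 (Dara) > 14,500 (Eli) > 14,000 (Chen) > 500 (Ivan)
Jules is highest; pays the second-highest bid, $53,000.

Jules pays $53,000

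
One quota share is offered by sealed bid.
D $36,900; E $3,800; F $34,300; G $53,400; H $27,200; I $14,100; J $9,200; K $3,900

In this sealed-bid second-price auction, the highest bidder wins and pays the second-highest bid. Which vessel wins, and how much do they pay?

G pays $36,900

Rule: the highest bidder wins and pays the second-highest bid.
Bids in order: 53,400 (G) > 36,900 (D) > 34,300 (F) > 27,200 (H) > 14,100 (I) > 9,200 (J) > …
G wins with the highest bid; price is set by the runner-up at $36,900.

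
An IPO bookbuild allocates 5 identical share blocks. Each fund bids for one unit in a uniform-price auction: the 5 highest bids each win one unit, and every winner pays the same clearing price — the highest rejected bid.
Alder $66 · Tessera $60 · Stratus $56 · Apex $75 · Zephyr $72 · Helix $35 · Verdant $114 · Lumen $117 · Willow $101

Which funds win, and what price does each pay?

Lumen, Verdant, Willow, Apex, Zephyr; each pays $66

Ordering the bids: 117 (Lumen), 114 (Verdant), 101 (Willow), 75 (Apex), 72 (Zephyr), 66 (Alder), 60 (Tessera), …
Top 5: Lumen, Verdant, Willow, Apex, Zephyr.
Highest unsuccessful bid: $66 → clearing price.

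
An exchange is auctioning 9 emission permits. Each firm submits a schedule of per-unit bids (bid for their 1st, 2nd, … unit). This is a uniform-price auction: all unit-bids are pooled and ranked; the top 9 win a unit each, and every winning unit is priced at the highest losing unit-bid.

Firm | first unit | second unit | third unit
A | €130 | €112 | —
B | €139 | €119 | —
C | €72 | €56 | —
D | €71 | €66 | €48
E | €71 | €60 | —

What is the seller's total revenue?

Total revenue: €504

Pooled unit-bids ranked (top 9): 139 (B-1), 130 (A-1), 119 (B-2), 112 (A-2), 72 (C-1), 71 (D-1), 71 (E-1), 66 (D-2), 60 (E-2)
The (k+1)-th unit-bid is €56.
Allocation: A 2, B 2, C 1, D 2, E 2. Every unit priced at €56.
Revenue = 9 × 56 = €504.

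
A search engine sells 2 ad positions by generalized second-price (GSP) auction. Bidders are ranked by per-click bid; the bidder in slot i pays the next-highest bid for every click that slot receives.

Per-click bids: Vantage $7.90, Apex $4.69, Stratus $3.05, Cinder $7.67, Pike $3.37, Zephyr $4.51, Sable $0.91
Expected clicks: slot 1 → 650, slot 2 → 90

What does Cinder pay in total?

Cinder pays $422.10

Ranked by bid: $7.90 (Vantage) > $7.67 (Cinder) > $4.69 (Apex) > …
Cinder holds slot 2 → pays next bid $4.69 × 90 clicks = $422.10.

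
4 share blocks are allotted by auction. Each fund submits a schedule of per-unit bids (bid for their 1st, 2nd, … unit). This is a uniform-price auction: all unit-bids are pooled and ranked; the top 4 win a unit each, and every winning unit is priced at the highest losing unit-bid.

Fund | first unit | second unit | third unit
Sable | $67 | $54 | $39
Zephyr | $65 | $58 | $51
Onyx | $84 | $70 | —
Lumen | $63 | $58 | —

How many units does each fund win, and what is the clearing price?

Onyx 2, Sable 1, Zephyr 1; clearing price $63

Merging the schedules and taking the best 4: 84 (Onyx-1), 70 (Onyx-2), 67 (Sable-1), 65 (Zephyr-1)
Highest rejected unit-bid = $63.
Allocation: Onyx 2, Sable 1, Zephyr 1.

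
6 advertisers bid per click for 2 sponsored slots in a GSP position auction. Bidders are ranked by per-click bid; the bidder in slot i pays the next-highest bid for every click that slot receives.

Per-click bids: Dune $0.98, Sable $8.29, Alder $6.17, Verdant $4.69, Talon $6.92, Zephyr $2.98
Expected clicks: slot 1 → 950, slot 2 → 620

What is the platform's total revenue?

Per-click bids in order: $8.29 (Sable) > $6.92 (Talon) > $6.17 (Alder) > …
Slot 1: Sable pays $6.92 × 950 = $6574.00
Slot 2: Talon pays $6.17 × 620 = $3825.40
Total = $10399.40

Total revenue: $10399.40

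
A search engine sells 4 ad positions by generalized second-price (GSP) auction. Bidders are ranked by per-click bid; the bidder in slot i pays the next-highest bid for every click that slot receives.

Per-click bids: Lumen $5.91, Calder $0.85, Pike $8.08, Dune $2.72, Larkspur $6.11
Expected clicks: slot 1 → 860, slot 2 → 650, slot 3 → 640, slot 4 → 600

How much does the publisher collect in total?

Sorting advertisers: $8.08 (Pike) > $6.11 (Larkspur) > $5.91 (Lumen) > $2.72 (Dune) > $0.85 (Calder)
Slot 1: Pike pays $6.11 × 860 = $5254.60
Slot 2: Larkspur pays $5.91 × 650 = $3841.50
Slot 3: Lumen pays $2.72 × 640 = $1740.80
Slot 4: Dune pays $0.85 × 600 = $510.00
Total = $11346.90

Total revenue: $11346.90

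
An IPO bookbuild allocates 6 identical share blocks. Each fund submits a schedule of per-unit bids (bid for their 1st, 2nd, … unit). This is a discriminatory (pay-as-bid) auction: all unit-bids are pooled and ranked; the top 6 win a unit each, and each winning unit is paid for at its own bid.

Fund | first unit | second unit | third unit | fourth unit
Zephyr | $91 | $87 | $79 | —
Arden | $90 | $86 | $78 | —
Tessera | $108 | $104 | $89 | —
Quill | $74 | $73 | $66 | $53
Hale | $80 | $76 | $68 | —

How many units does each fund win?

All unit-bids, highest first — top 6: 108 (Tessera-1), 104 (Tessera-2), 91 (Zephyr-1), 90 (Arden-1), 89 (Tessera-3), 87 (Zephyr-2)
Next rejected bid: $86 (not a price — pay-as-bid).
Allocation: Arden 1, Tessera 3, Zephyr 2.

Arden 1, Tessera 3, Zephyr 2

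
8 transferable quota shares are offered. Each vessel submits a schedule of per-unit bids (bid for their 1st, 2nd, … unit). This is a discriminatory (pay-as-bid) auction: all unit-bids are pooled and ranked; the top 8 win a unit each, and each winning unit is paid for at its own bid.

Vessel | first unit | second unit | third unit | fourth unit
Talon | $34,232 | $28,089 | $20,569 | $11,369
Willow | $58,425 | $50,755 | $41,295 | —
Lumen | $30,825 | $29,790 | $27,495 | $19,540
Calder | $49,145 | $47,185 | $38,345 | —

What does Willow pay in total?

Willow pays $150,475

All unit-bids, highest first — top 8: 58,425 (Willow-1), 50,755 (Willow-2), 49,145 (Calder-1), 47,185 (Calder-2), 41,295 (Willow-3), 38,345 (Calder-3), 34,232 (Talon-1), 30,825 (Lumen-1)
Next rejected bid: $29,790 (not a price — pay-as-bid).
Willow's winning unit-bids: 58,425 + 50,755 + 41,295 = $150,475.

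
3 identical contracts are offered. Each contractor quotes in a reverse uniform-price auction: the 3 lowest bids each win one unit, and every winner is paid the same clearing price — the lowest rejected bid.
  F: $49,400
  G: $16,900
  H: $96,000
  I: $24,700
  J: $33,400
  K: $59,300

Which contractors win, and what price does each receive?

Bids ranked low→high: 16,900 (G), 24,700 (I), 33,400 (J), 49,400 (F), 59,300 (K), …
Winners (3 units): G, I, J.
Lowest unsuccessful bid: $49,400 → clearing price.

G, I, J; each is paid $49,400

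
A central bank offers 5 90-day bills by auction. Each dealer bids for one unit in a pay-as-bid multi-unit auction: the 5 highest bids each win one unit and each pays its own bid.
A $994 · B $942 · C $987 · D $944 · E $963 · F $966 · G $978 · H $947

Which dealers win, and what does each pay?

A $994, C $987, G $978, F $966, E $963

Ordering the bids: 994 (A), 987 (C), 978 (G), 966 (F), 963 (E), 947 (H), 944 (D), …
Top 5: A, C, G, F, E.
Each winner pays its own bid: A $994, C $987, G $978, F $966, E $963.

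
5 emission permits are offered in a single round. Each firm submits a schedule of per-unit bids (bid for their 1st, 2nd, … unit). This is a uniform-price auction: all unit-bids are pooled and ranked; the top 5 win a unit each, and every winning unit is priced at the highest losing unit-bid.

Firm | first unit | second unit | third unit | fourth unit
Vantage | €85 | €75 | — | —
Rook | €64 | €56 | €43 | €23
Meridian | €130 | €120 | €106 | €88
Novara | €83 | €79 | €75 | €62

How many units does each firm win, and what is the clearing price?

Meridian 4, Vantage 1; clearing price €83

Pooled unit-bids ranked (top 5): 130 (Meridian-1), 120 (Meridian-2), 106 (Meridian-3), 88 (Meridian-4), 85 (Vantage-1)
First bid not allocated: €83.
Allocation: Meridian 4, Vantage 1.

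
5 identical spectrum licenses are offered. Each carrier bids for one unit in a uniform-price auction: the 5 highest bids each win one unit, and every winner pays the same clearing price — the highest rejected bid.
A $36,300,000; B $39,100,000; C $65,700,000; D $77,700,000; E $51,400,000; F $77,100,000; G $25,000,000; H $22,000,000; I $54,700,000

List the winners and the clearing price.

Ordering the bids: 77,700,000 (D), 77,100,000 (F), 65,700,000 (C), 54,700,000 (I), 51,400,000 (E), 39,100,000 (B), 36,300,000 (A), …
Top 5: D, F, C, I, E.
Clearing price = highest rejected bid = $39,100,000.

D, F, C, I, E; each pays $39,100,000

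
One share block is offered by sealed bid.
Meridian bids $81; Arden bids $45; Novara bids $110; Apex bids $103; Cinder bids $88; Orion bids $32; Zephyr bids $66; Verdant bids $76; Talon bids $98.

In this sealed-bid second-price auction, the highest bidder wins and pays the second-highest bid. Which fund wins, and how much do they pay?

Sealed-bid second-price auction: the highest bidder wins and pays the second-highest bid.
Sorting bids: 110 (Novara) > 103 (Apex) > 98 (Talon) > 88 (Cinder) > 81 (Meridian) > 76 (Verdant) > …
Novara wins with the highest bid; price is set by the runner-up at $103.

Novara pays $103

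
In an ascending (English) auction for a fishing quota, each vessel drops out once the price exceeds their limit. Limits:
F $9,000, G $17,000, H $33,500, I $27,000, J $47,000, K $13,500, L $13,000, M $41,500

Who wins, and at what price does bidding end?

Limits ranked: 47,000 (J) > 41,500 (M) > 33,500 (H) > 27,000 (I) > 17,000 (G) > 13,500 (K) > …
M is the last rival to drop out, at $41,500; J remains and wins at that price.

J wins at $41,500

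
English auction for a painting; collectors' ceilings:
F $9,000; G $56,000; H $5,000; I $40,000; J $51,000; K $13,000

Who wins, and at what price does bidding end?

Sorting limits: 56,000 (G) > 51,000 (J) > 40,000 (I) > 13,000 (K) > 9,000 (F) > 5,000 (H)
Bidding ends when J exits at $51,000; G takes it.

G wins at $51,000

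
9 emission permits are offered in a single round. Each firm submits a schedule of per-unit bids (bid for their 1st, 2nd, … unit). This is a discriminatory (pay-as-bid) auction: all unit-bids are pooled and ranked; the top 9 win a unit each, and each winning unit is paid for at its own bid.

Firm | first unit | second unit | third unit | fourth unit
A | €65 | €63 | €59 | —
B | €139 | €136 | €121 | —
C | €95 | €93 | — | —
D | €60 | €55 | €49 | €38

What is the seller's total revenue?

All unit-bids, highest first — top 9: 139 (B-1), 136 (B-2), 121 (B-3), 95 (C-1), 93 (C-2), 65 (A-1), 63 (A-2), 60 (D-1), 59 (A-3)
Next rejected bid: €55 (not a price — pay-as-bid).
Each winning unit pays its own bid.
Revenue = 139 + 136 + 121 + 95 + 93 + 65 + 63 + 60 + 59 = €831.

Total revenue: €831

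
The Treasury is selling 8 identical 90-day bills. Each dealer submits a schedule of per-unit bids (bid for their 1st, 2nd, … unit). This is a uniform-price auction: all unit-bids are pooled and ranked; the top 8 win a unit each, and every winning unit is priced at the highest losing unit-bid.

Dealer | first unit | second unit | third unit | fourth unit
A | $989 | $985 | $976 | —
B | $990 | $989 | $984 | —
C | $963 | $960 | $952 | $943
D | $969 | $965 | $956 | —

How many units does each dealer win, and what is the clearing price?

A 3, B 3, D 2; clearing price $963

All unit-bids, highest first — top 8: 990 (B-1), 989 (A-1), 989 (B-2), 985 (A-2), 984 (B-3), 976 (A-3), 969 (D-1), 965 (D-2)
First bid not allocated: $963.
Allocation: A 3, B 3, D 2.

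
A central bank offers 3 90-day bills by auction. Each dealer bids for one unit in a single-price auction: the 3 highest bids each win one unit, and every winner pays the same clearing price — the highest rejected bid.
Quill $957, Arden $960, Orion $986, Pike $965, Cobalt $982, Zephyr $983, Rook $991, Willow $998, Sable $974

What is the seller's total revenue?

Total revenue: $2,949

Sorting: 998 (Willow), 991 (Rook), 986 (Orion), 983 (Zephyr), 982 (Cobalt), …
Winners (3 units): Willow, Rook, Orion.
First losing bid is Zephyr's $983, which sets the uniform price.
Total revenue = 3 × $983 = $2,949.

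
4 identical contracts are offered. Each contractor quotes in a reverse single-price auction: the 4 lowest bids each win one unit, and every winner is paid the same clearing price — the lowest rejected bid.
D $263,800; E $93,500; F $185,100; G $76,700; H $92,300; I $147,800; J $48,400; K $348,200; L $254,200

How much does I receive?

Sorting: 48,400 (J), 76,700 (G), 92,300 (H), 93,500 (E), 147,800 (I), 185,100 (F), …
Winners (4 units): J, G, H, E.
Lowest unsuccessful bid: $147,800 → clearing price.
I does not win → is paid $0.

I is paid $0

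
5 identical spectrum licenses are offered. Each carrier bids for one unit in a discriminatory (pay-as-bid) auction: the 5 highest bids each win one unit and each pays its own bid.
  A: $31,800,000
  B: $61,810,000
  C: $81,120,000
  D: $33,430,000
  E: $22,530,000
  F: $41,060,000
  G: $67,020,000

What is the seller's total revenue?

Total revenue: $284,440,000

Ordering the bids: 81,120,000 (C), 67,020,000 (G), 61,810,000 (B), 41,060,000 (F), 33,430,000 (D), 31,800,000 (A), 22,530,000 (E)
Winners (5 units): C, G, B, F, D.
Total revenue = 81,120,000 + 67,020,000 + 61,810,000 + 41,060,000 + 33,430,000 = $284,440,000.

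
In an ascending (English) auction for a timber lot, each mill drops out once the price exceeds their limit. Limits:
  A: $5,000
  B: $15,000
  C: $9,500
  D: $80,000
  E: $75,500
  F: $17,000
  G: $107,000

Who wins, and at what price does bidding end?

Limits in order: 107,000 (G) > 80,000 (D) > 75,500 (E) > 17,000 (F) > 15,000 (B) > 9,500 (C) > …
Once the price passes $80,000, only G is left; the hammer falls at D's limit of $80,000.

G wins at $80,000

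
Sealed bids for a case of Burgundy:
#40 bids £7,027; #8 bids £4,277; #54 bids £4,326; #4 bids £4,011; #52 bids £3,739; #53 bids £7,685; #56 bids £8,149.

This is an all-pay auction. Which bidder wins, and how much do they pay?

Sorting bids: 8,149 (#56) > 7,685 (#53) > 7,027 (#40) > 4,326 (#54) > 4,277 (#8) > 4,011 (#4) > …
#56 wins with the top bid; all bids are sunk regardless.

#56 pays £8,149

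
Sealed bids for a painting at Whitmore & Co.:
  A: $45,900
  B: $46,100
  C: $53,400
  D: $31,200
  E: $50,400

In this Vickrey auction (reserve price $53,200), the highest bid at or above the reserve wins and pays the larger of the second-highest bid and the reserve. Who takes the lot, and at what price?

C pays $53,200

Bids ranked: 53,400 (C) > 50,400 (E) > 46,100 (B) > 45,900 (A) > 31,200 (D)
C has the top bid at or above the reserve ($53,400).
max(second-highest $50,400, reserve $53,200) = $53,200.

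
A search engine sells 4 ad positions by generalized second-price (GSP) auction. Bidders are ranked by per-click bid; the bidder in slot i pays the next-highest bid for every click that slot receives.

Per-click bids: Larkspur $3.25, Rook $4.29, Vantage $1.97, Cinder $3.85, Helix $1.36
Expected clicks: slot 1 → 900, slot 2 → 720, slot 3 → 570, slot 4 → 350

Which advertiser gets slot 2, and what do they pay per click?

Per-click bids in order: $4.29 (Rook) > $3.85 (Cinder) > $3.25 (Larkspur) > $1.97 (Vantage) > $1.36 (Helix)
Slot 2 goes to the second-ranked bidder, Cinder, who pays the next bid down: $3.25/click.

Cinder; $3.25 per click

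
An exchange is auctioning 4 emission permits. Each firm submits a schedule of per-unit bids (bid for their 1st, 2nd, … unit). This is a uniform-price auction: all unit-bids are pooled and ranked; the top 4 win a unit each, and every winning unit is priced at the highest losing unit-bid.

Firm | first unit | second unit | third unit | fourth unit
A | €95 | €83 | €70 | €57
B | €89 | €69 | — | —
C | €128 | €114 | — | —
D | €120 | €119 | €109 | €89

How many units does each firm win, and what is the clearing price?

C 2, D 2; clearing price €109

All unit-bids, highest first — top 4: 128 (C-1), 120 (D-1), 119 (D-2), 114 (C-2)
The (k+1)-th unit-bid is €109.
Allocation: C 2, D 2.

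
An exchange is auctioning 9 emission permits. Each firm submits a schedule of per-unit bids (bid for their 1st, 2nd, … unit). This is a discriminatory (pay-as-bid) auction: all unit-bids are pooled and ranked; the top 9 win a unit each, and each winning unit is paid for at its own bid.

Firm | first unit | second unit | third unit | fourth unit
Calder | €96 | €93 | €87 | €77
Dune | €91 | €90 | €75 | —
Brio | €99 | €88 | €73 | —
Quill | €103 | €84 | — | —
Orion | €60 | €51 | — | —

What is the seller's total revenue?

Total revenue: €831

All unit-bids, highest first — top 9: 103 (Quill-1), 99 (Brio-1), 96 (Calder-1), 93 (Calder-2), 91 (Dune-1), 90 (Dune-2), 88 (Brio-2), 87 (Calder-3), 84 (Quill-2)
Next rejected bid: €77 (not a price — pay-as-bid).
Each winning unit pays its own bid.
Revenue = 103 + 99 + 96 + 93 + 91 + 90 + 88 + 87 + 84 = €831.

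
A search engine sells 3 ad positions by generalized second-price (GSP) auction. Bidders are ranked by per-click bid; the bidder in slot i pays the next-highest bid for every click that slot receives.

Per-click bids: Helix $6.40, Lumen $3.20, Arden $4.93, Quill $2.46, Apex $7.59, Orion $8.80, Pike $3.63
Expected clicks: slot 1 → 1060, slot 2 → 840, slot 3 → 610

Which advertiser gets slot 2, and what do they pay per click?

Apex; $6.40 per click

Ranked by bid: $8.80 (Orion) > $7.59 (Apex) > $6.40 (Helix) > $4.93 (Arden) > …
Slot 2 goes to the second-ranked bidder, Apex, who pays the next bid down: $6.40/click.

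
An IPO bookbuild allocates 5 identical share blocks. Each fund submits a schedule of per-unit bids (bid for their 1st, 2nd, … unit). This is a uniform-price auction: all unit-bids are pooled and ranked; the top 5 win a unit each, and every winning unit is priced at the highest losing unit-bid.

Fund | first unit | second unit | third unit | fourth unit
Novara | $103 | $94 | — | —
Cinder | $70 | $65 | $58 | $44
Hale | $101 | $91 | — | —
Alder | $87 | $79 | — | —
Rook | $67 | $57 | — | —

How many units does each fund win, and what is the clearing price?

Alder 1, Hale 2, Novara 2; clearing price $79

Pooled unit-bids ranked (top 5): 103 (Novara-1), 101 (Hale-1), 94 (Novara-2), 91 (Hale-2), 87 (Alder-1)
Highest rejected unit-bid = $79.
Allocation: Alder 1, Hale 2, Novara 2.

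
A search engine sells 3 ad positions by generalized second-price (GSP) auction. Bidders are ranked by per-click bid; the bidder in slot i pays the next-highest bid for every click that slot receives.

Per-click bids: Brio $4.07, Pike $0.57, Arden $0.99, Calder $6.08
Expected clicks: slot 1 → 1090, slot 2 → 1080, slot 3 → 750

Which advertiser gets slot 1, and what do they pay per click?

Per-click bids in order: $6.08 (Calder) > $4.07 (Brio) > $0.99 (Arden) > $0.57 (Pike)
Slot 1 goes to the first-ranked bidder, Calder, who pays the next bid down: $4.07/click.

Calder; $4.07 per click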